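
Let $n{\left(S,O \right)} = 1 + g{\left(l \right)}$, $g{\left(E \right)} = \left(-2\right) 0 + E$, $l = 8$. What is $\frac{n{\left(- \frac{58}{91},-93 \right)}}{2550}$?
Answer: $\frac{3}{850} \approx 0.0035294$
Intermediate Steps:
$g{\left(E \right)} = E$ ($g{\left(E \right)} = 0 + E = E$)
$n{\left(S,O \right)} = 9$ ($n{\left(S,O \right)} = 1 + 8 = 9$)
$\frac{n{\left(- \frac{58}{91},-93 \right)}}{2550} = \frac{9}{2550} = 9 \cdot \frac{1}{2550} = \frac{3}{850}$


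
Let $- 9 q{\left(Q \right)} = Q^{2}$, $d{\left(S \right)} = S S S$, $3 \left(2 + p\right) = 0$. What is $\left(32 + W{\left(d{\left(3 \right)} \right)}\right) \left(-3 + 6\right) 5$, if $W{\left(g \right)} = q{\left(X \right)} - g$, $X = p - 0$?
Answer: $\frac{205}{3} \approx 68.333$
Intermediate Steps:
$p = -2$ ($p = -2 + \frac{1}{3} \cdot 0 = -2 + 0 = -2$)
$X = -2$ ($X = -2 - 0 = -2 + 0 = -2$)
$d{\left(S \right)} = S^{3}$ ($d{\left(S \right)} = S^{2} S = S^{3}$)
$q{\left(Q \right)} = - \frac{Q^{2}}{9}$
$W{\left(g \right)} = - \frac{4}{9} - g$ ($W{\left(g \right)} = - \frac{\left(-2\right)^{2}}{9} - g = \left(- \frac{1}{9}\right) 4 - g = - \frac{4}{9} - g$)
$\left(32 + W{\left(d{\left(3 \right)} \right)}\right) \left(-3 + 6\right) 5 = \left(32 - \frac{247}{9}\right) \left(-3 + 6\right) 5 = \left(32 - \frac{247}{9}\right) 3 \cdot 5 = \left(32 - \frac{247}{9}\right) 15 = \frac{41}{9} \cdot 15 = \frac{205}{3}$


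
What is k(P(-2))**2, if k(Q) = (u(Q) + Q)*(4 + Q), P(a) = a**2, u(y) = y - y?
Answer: 1024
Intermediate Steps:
u(y) = 0
k(Q) = Q*(4 + Q) (k(Q) = (0 + Q)*(4 + Q) = Q*(4 + Q))
k(P(-2))**2 = ((-2)**2*(4 + (-2)**2))**2 = (4*(4 + 4))**2 = (4*8)**2 = 32**2 = 1024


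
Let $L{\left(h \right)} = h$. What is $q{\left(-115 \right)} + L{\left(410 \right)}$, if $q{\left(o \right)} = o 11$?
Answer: $-855$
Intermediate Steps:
$q{\left(o \right)} = 11 o$
$q{\left(-115 \right)} + L{\left(410 \right)} = 11 \left(-115\right) + 410 = -1265 + 410 = -855$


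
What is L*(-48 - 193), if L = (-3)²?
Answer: -2169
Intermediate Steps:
L = 9
L*(-48 - 193) = 9*(-48 - 193) = 9*(-241) = -2169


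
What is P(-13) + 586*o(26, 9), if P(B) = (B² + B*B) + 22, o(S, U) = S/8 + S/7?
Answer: 62175/14 ≈ 4441.1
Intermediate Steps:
o(S, U) = 15*S/56 (o(S, U) = S*(⅛) + S*(⅐) = S/8 + S/7 = 15*S/56)
P(B) = 22 + 2*B² (P(B) = (B² + B²) + 22 = 2*B² + 22 = 22 + 2*B²)
P(-13) + 586*o(26, 9) = (22 + 2*(-13)²) + 586*((15/56)*26) = (22 + 2*169) + 586*(195/28) = (22 + 338) + 57135/14 = 360 + 57135/14 = 62175/14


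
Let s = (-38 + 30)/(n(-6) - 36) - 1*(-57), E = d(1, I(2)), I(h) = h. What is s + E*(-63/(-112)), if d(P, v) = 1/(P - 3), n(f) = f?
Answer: 38243/672 ≈ 56.909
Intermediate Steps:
d(P, v) = 1/(-3 + P)
E = -½ (E = 1/(-3 + 1) = 1/(-2) = -½ ≈ -0.50000)
s = 1201/21 (s = (-38 + 30)/(-6 - 36) - 1*(-57) = -8/(-42) + 57 = -8*(-1/42) + 57 = 4/21 + 57 = 1201/21 ≈ 57.190)
s + E*(-63/(-112)) = 1201/21 - (-63)/(2*(-112)) = 1201/21 - (-63)*(-1)/(2*112) = 1201/21 - ½*9/16 = 1201/21 - 9/32 = 38243/672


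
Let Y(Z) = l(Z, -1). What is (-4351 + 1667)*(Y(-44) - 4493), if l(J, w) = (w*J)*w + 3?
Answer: 12169256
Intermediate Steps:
l(J, w) = 3 + J*w² (l(J, w) = (J*w)*w + 3 = J*w² + 3 = 3 + J*w²)
Y(Z) = 3 + Z (Y(Z) = 3 + Z*(-1)² = 3 + Z*1 = 3 + Z)
(-4351 + 1667)*(Y(-44) - 4493) = (-4351 + 1667)*((3 - 44) - 4493) = -2684*(-41 - 4493) = -2684*(-4534) = 12169256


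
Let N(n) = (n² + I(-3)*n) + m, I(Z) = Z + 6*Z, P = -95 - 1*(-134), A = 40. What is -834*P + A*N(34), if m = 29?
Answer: -13686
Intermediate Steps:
P = 39 (P = -95 + 134 = 39)
I(Z) = 7*Z
N(n) = 29 + n² - 21*n (N(n) = (n² + (7*(-3))*n) + 29 = (n² - 21*n) + 29 = 29 + n² - 21*n)
-834*P + A*N(34) = -834*39 + 40*(29 + 34² - 21*34) = -32526 + 40*(29 + 1156 - 714) = -32526 + 40*471 = -32526 + 18840 = -13686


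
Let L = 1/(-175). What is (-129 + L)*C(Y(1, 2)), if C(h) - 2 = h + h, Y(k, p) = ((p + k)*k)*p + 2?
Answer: -406368/175 ≈ -2322.1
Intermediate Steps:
Y(k, p) = 2 + k*p*(k + p) (Y(k, p) = ((k + p)*k)*p + 2 = (k*(k + p))*p + 2 = k*p*(k + p) + 2 = 2 + k*p*(k + p))
L = -1/175 ≈ -0.0057143
C(h) = 2 + 2*h (C(h) = 2 + (h + h) = 2 + 2*h)
(-129 + L)*C(Y(1, 2)) = (-129 - 1/175)*(2 + 2*(2 + 1*2² + 2*1²)) = -22576*(2 + 2*(2 + 1*4 + 2*1))/175 = -22576*(2 + 2*(2 + 4 + 2))/175 = -22576*(2 + 2*8)/175 = -22576*(2 + 16)/175 = -22576/175*18 = -406368/175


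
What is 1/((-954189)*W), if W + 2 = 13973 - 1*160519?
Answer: 1/139834489572 ≈ 7.1513e-12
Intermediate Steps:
W = -146548 (W = -2 + (13973 - 1*160519) = -2 + (13973 - 160519) = -2 - 146546 = -146548)
1/((-954189)*W) = 1/(-954189*(-146548)) = -1/954189*(-1/146548) = 1/139834489572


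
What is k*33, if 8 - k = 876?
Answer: -28644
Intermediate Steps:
k = -868 (k = 8 - 1*876 = 8 - 876 = -868)
k*33 = -868*33 = -28644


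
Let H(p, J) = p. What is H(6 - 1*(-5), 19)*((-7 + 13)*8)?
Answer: 528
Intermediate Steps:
H(6 - 1*(-5), 19)*((-7 + 13)*8) = (6 - 1*(-5))*((-7 + 13)*8) = (6 + 5)*(6*8) = 11*48 = 528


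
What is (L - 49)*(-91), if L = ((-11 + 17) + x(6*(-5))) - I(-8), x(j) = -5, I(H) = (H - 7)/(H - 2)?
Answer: 9009/2 ≈ 4504.5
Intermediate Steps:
I(H) = (-7 + H)/(-2 + H)
L = -½ (L = ((-11 + 17) - 5) - (-7 - 8)/(-2 - 8) = (6 - 5) - (-15)/(-10) = 1 - (-1)*(-15)/10 = 1 - 1*3/2 = 1 - 3/2 = -½ ≈ -0.50000)
(L - 49)*(-91) = (-½ - 49)*(-91) = -99/2*(-91) = 9009/2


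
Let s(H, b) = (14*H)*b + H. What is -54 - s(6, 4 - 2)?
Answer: -228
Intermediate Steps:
s(H, b) = H + 14*H*b (s(H, b) = 14*H*b + H = H + 14*H*b)
-54 - s(6, 4 - 2) = -54 - 6*(1 + 14*(4 - 2)) = -54 - 6*(1 + 14*2) = -54 - 6*(1 + 28) = -54 - 6*29 = -54 - 1*174 = -54 - 174 = -228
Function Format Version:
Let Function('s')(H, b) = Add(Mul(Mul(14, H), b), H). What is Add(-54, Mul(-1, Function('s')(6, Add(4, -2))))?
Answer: -228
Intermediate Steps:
Function('s')(H, b) = Add(H, Mul(14, H, b)) (Function('s')(H, b) = Add(Mul(14, H, b), H) = Add(H, Mul(14, H, b)))
Add(-54, Mul(-1, Function('s')(6, Add(4, -2)))) = Add(-54, Mul(-1, Mul(6, Add(1, Mul(14, Add(4, -2)))))) = Add(-54, Mul(-1, Mul(6, Add(1, Mul(14, 2))))) = Add(-54, Mul(-1, Mul(6, Add(1, 28)))) = Add(-54, Mul(-1, Mul(6, 29))) = Add(-54, Mul(-1, 174)) = Add(-54, -174) = -228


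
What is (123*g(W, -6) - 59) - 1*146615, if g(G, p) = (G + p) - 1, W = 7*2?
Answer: -145813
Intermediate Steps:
W = 14
g(G, p) = -1 + G + p
(123*g(W, -6) - 59) - 1*146615 = (123*(-1 + 14 - 6) - 59) - 1*146615 = (123*7 - 59) - 146615 = (861 - 59) - 146615 = 802 - 146615 = -145813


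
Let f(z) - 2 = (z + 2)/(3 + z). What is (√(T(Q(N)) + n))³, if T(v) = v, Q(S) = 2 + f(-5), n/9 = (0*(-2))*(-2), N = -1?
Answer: 11*√22/4 ≈ 12.899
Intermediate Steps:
f(z) = 2 + (2 + z)/(3 + z) (f(z) = 2 + (z + 2)/(3 + z) = 2 + (2 + z)/(3 + z))
n = 0 (n = 9*((0*(-2))*(-2)) = 9*(0*(-2)) = 9*0 = 0)
Q(S) = 11/2 (Q(S) = 2 + (8 + 3*(-5))/(3 - 5) = 2 + (8 - 15)/(-2) = 2 - ½*(-7) = 2 + 7/2 = 11/2)
(√(T(Q(N)) + n))³ = (√(11/2 + 0))³ = (√(11/2))³ = (√22/2)³ = 11*√22/4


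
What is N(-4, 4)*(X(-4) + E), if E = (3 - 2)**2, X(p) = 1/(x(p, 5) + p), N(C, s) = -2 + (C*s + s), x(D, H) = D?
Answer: -49/4 ≈ -12.250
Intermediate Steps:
N(C, s) = -2 + s + C*s (N(C, s) = -2 + (s + C*s) = -2 + s + C*s)
X(p) = 1/(2*p) (X(p) = 1/(p + p) = 1/(2*p))
E = 1 (E = 1**2 = 1)
N(-4, 4)*(X(-4) + E) = (-2 + 4 - 4*4)*((1/2)/(-4) + 1) = (-2 + 4 - 16)*((1/2)*(-1/4) + 1) = -14*(-1/8 + 1) = -14*7/8 = -49/4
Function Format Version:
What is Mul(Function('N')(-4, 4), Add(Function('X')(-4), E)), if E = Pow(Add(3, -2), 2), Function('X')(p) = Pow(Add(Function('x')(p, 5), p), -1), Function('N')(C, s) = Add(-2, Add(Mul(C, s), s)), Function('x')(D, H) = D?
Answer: Rational(-49, 4) ≈ -12.250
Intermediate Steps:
Function('N')(C, s) = Add(-2, s, Mul(C, s)) (Function('N')(C, s) = Add(-2, Add(s, Mul(C, s))) = Add(-2, s, Mul(C, s)))
Function('X')(p) = Mul(Rational(1, 2), Pow(p, -1)) (Function('X')(p) = Pow(Add(p, p), -1) = Pow(Mul(2, p), -1) = Mul(Rational(1, 2), Pow(p, -1)))
E = 1 (E = Pow(1, 2) = 1)
Mul(Function('N')(-4, 4), Add(Function('X')(-4), E)) = Mul(Add(-2, 4, Mul(-4, 4)), Add(Mul(Rational(1, 2), Pow(-4, -1)), 1)) = Mul(Add(-2, 4, -16), Add(Mul(Rational(1, 2), Rational(-1, 4)), 1)) = Mul(-14, Add(Rational(-1, 8), 1)) = Mul(-14, Rational(7, 8)) = Rational(-49, 4)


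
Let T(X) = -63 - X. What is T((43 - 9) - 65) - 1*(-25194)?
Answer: 25162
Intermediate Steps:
T((43 - 9) - 65) - 1*(-25194) = (-63 - ((43 - 9) - 65)) - 1*(-25194) = (-63 - (34 - 65)) + 25194 = (-63 - 1*(-31)) + 25194 = (-63 + 31) + 25194 = -32 + 25194 = 25162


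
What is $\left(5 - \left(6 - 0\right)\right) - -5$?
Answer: $4$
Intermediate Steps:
$\left(5 - \left(6 - 0\right)\right) - -5 = \left(5 - \left(6 + 0\right)\right) + 5 = \left(5 - 6\right) + 5 = -1 + 5 = 4$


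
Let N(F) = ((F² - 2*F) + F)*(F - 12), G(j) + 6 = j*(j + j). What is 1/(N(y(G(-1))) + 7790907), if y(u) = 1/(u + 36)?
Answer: 32768/255292452449 ≈ 1.2835e-7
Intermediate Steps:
G(j) = -6 + 2*j² (G(j) = -6 + j*(j + j) = -6 + j*(2*j) = -6 + 2*j²)
y(u) = 1/(36 + u)
N(F) = (-12 + F)*(F² - F) (N(F) = (F² - F)*(-12 + F) = (-12 + F)*(F² - F))
1/(N(y(G(-1))) + 7790907) = 1/((12 + (1/(36 + (-6 + 2*(-1)²)))² - 13/(36 + (-6 + 2*(-1)²)))/(36 + (-6 + 2*(-1)²)) + 7790907) = 1/((12 + (1/(36 + (-6 + 2*1)))² - 13/(36 + (-6 + 2*1)))/(36 + (-6 + 2*1)) + 7790907) = 1/((12 + (1/(36 + (-6 + 2)))² - 13/(36 + (-6 + 2)))/(36 + (-6 + 2)) + 7790907) = 1/((12 + (1/(36 - 4))² - 13/(36 - 4))/(36 - 4) + 7790907) = 1/((12 + (1/32)² - 13/32)/32 + 7790907) = 1/((12 + (1/32)² - 13*1/32)/32 + 7790907) = 1/((12 + 1/1024 - 13/32)/32 + 7790907) = 1/((1/32)*(11873/1024) + 7790907) = 1/(11873/32768 + 7790907) = 1/(255292452449/32768) = 32768/255292452449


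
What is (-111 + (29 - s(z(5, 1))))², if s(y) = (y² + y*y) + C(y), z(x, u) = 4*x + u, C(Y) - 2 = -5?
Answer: 923521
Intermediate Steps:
C(Y) = -3 (C(Y) = 2 - 5 = -3)
z(x, u) = u + 4*x
s(y) = -3 + 2*y² (s(y) = (y² + y*y) - 3 = (y² + y²) - 3 = 2*y² - 3 = -3 + 2*y²)
(-111 + (29 - s(z(5, 1))))² = (-111 + (29 - (-3 + 2*(1 + 4*5)²)))² = (-111 + (29 - (-3 + 2*(1 + 20)²)))² = (-111 + (29 - (-3 + 2*21²)))² = (-111 + (29 - (-3 + 2*441)))² = (-111 + (29 - (-3 + 882)))² = (-111 + (29 - 1*879))² = (-111 + (29 - 879))² = (-111 - 850)² = (-961)² = 923521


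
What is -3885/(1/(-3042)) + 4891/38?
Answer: 449095351/38 ≈ 1.1818e+7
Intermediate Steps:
-3885/(1/(-3042)) + 4891/38 = -3885/(-1/3042) + 4891*(1/38) = -3885*(-3042) + 4891/38 = 11818170 + 4891/38 = 449095351/38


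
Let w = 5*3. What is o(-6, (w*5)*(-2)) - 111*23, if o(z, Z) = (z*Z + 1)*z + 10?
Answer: -7949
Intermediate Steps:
w = 15
o(z, Z) = 10 + z*(1 + Z*z) (o(z, Z) = (Z*z + 1)*z + 10 = (1 + Z*z)*z + 10 = z*(1 + Z*z) + 10 = 10 + z*(1 + Z*z))
o(-6, (w*5)*(-2)) - 111*23 = (10 - 6 + ((15*5)*(-2))*(-6)**2) - 111*23 = (10 - 6 + (75*(-2))*36) - 2553 = (10 - 6 - 150*36) - 2553 = (10 - 6 - 5400) - 2553 = -5396 - 2553 = -7949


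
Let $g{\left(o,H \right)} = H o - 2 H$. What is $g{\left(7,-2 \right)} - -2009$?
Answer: $1999$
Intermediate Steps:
$g{\left(o,H \right)} = - 2 H + H o$
$g{\left(7,-2 \right)} - -2009 = - 2 \left(-2 + 7\right) - -2009 = \left(-2\right) 5 + 2009 = -10 + 2009 = 1999$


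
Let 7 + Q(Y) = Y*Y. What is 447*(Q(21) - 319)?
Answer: 51405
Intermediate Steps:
Q(Y) = -7 + Y² (Q(Y) = -7 + Y*Y = -7 + Y²)
447*(Q(21) - 319) = 447*((-7 + 21²) - 319) = 447*((-7 + 441) - 319) = 447*(434 - 319) = 447*115 = 51405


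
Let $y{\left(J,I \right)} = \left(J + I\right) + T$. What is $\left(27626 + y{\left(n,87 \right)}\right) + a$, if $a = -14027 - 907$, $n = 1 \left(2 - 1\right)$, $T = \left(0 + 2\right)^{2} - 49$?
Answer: $12735$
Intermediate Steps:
$T = -45$ ($T = 2^{2} - 49 = 4 - 49 = -45$)
$n = 1$ ($n = 1 \cdot 1 = 1$)
$a = -14934$
$y{\left(J,I \right)} = -45 + I + J$ ($y{\left(J,I \right)} = \left(J + I\right) - 45 = \left(I + J\right) - 45 = -45 + I + J$)
$\left(27626 + y{\left(n,87 \right)}\right) + a = \left(27626 + \left(-45 + 87 + 1\right)\right) - 14934 = \left(27626 + 43\right) - 14934 = 27669 - 14934 = 12735$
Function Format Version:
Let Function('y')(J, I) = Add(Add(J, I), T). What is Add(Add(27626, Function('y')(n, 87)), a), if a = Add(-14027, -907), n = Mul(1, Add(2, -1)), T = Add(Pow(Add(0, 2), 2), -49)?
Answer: 12735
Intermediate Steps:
T = -45 (T = Add(Pow(2, 2), -49) = Add(4, -49) = -45)
n = 1 (n = Mul(1, 1) = 1)
a = -14934
Function('y')(J, I) = Add(-45, I, J) (Function('y')(J, I) = Add(Add(J, I), -45) = Add(Add(I, J), -45) = Add(-45, I, J))
Add(Add(27626, Function('y')(n, 87)), a) = Add(Add(27626, Add(-45, 87, 1)), -14934) = Add(Add(27626, 43), -14934) = Add(27669, -14934) = 12735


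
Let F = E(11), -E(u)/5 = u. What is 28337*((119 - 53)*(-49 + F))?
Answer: -194505168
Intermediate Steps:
E(u) = -5*u
F = -55 (F = -5*11 = -55)
28337*((119 - 53)*(-49 + F)) = 28337*((119 - 53)*(-49 - 55)) = 28337*(66*(-104)) = 28337*(-6864) = -194505168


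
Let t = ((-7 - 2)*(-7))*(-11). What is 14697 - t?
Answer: 15390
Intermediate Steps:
t = -693 (t = -9*(-7)*(-11) = 63*(-11) = -693)
14697 - t = 14697 - 1*(-693) = 14697 + 693 = 15390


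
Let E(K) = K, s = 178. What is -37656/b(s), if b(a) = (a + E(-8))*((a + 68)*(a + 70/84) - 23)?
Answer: -9414/1868725 ≈ -0.0050377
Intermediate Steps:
b(a) = (-23 + (68 + a)*(5/6 + a))*(-8 + a) (b(a) = (a - 8)*((a + 68)*(a + 70/84) - 23) = (-8 + a)*((68 + a)*(a + 70*(1/84)) - 23) = (-8 + a)*((68 + a)*(a + 5/6) - 23) = (-8 + a)*((68 + a)*(5/6 + a) - 23) = (-8 + a)*(-23 + (68 + a)*(5/6 + a)) = (-23 + (68 + a)*(5/6 + a))*(-8 + a))
-37656/b(s) = -37656/(-808/3 + 178**3 - 517*178 + (365/6)*178**2) = -37656/(-808/3 + 5639752 - 92026 + (365/6)*31684) = -37656/(-808/3 + 5639752 - 92026 + 5782330/3) = -37656/7474900 = -37656*1/7474900 = -9414/1868725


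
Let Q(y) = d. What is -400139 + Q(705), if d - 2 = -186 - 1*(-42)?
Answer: -400281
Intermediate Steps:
d = -142 (d = 2 + (-186 - 1*(-42)) = 2 + (-186 + 42) = 2 - 144 = -142)
Q(y) = -142
-400139 + Q(705) = -400139 - 142 = -400281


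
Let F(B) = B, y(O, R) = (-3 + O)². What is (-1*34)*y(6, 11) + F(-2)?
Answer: -308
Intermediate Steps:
(-1*34)*y(6, 11) + F(-2) = (-1*34)*(-3 + 6)² - 2 = -34*3² - 2 = -34*9 - 2 = -306 - 2 = -308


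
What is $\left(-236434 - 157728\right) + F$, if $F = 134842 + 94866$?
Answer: $-164454$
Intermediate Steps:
$F = 229708$
$\left(-236434 - 157728\right) + F = \left(-236434 - 157728\right) + 229708 = -394162 + 229708 = -164454$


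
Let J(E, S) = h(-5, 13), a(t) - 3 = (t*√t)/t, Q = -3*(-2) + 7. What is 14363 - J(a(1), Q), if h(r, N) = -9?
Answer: 14372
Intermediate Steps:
Q = 13 (Q = 6 + 7 = 13)
a(t) = 3 + √t (a(t) = 3 + (t*√t)/t = 3 + t^(3/2)/t = 3 + √t)
J(E, S) = -9
14363 - J(a(1), Q) = 14363 - 1*(-9) = 14363 + 9 = 14372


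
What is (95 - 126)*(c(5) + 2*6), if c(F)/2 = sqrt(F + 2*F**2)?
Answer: -372 - 62*sqrt(55) ≈ -831.80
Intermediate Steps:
c(F) = 2*sqrt(F + 2*F**2)
(95 - 126)*(c(5) + 2*6) = (95 - 126)*(2*sqrt(5*(1 + 2*5)) + 2*6) = -31*(2*sqrt(5*(1 + 10)) + 12) = -31*(2*sqrt(5*11) + 12) = -31*(2*sqrt(55) + 12) = -31*(12 + 2*sqrt(55)) = -372 - 62*sqrt(55)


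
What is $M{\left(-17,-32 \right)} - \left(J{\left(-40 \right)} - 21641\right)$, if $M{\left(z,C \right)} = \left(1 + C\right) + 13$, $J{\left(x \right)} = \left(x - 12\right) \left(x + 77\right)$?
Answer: $23547$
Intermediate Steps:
$J{\left(x \right)} = \left(-12 + x\right) \left(77 + x\right)$
$M{\left(z,C \right)} = 14 + C$
$M{\left(-17,-32 \right)} - \left(J{\left(-40 \right)} - 21641\right) = \left(14 - 32\right) - \left(\left(-924 + \left(-40\right)^{2} + 65 \left(-40\right)\right) - 21641\right) = -18 - \left(\left(-924 + 1600 - 2600\right) - 21641\right) = -18 - \left(-1924 - 21641\right) = -18 - -23565 = -18 + 23565 = 23547$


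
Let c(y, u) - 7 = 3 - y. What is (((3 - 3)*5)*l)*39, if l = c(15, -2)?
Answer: 0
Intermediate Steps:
c(y, u) = 10 - y (c(y, u) = 7 + (3 - y) = 10 - y)
l = -5 (l = 10 - 1*15 = 10 - 15 = -5)
(((3 - 3)*5)*l)*39 = (((3 - 3)*5)*(-5))*39 = ((0*5)*(-5))*39 = (0*(-5))*39 = 0*39 = 0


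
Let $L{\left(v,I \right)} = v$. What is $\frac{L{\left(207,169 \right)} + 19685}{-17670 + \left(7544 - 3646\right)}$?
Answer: $- \frac{4973}{3443} \approx -1.4444$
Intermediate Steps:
$\frac{L{\left(207,169 \right)} + 19685}{-17670 + \left(7544 - 3646\right)} = \frac{207 + 19685}{-17670 + \left(7544 - 3646\right)} = \frac{19892}{-17670 + 3898} = \frac{19892}{-13772} = 19892 \left(- \frac{1}{13772}\right) = - \frac{4973}{3443}$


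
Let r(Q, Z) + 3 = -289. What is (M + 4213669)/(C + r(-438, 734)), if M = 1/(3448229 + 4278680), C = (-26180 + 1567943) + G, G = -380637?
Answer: 16279318459561/4484829341053 ≈ 3.6299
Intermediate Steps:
r(Q, Z) = -292 (r(Q, Z) = -3 - 289 = -292)
C = 1161126 (C = (-26180 + 1567943) - 380637 = 1541763 - 380637 = 1161126)
M = 1/7726909 ≈ 1.2942e-7
(M + 4213669)/(C + r(-438, 734)) = (1/7726909 + 4213669)/(1161126 - 292) = (32558636919122/7726909)/1160834 = (32558636919122/7726909)*(1/1160834) = 16279318459561/4484829341053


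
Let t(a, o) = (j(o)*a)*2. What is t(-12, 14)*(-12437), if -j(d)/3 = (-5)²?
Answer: -22386600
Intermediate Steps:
j(d) = -75 (j(d) = -3*(-5)² = -3*25 = -75)
t(a, o) = -150*a (t(a, o) = -75*a*2 = -150*a)
t(-12, 14)*(-12437) = -150*(-12)*(-12437) = 1800*(-12437) = -22386600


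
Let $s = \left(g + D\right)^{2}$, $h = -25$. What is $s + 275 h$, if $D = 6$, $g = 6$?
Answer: $-6731$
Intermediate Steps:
$s = 144$ ($s = \left(6 + 6\right)^{2} = 12^{2} = 144$)
$s + 275 h = 144 + 275 \left(-25\right) = 144 - 6875 = -6731$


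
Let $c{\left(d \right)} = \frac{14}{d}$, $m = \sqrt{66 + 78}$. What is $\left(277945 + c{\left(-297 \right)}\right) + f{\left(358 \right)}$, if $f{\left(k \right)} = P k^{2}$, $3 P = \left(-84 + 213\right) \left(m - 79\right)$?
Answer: $- \frac{109581874097}{297} \approx -3.6896 \cdot 10^{8}$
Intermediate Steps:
$m = 12$ ($m = \sqrt{144} = 12$)
$P = -2881$ ($P = \frac{\left(-84 + 213\right) \left(12 - 79\right)}{3} = \frac{129 \left(-67\right)}{3} = \frac{1}{3} \left(-8643\right) = -2881$)
$f{\left(k \right)} = - 2881 k^{2}$
$\left(277945 + c{\left(-297 \right)}\right) + f{\left(358 \right)} = \left(277945 + \frac{14}{-297}\right) - 2881 \cdot 358^{2} = \left(277945 + 14 \left(- \frac{1}{297}\right)\right) - 369240484 = \left(277945 - \frac{14}{297}\right) - 369240484 = \frac{82549651}{297} - 369240484 = - \frac{109581874097}{297}$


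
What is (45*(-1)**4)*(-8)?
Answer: -360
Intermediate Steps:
(45*(-1)**4)*(-8) = (45*1)*(-8) = 45*(-8) = -360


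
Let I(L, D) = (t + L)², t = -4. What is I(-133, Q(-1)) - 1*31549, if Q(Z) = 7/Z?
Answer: -12780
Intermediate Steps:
I(L, D) = (-4 + L)²
I(-133, Q(-1)) - 1*31549 = (-4 - 133)² - 1*31549 = (-137)² - 31549 = 18769 - 31549 = -12780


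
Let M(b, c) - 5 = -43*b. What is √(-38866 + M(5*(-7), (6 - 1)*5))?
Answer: 2*I*√9339 ≈ 193.28*I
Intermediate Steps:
M(b, c) = 5 - 43*b
√(-38866 + M(5*(-7), (6 - 1)*5)) = √(-38866 + (5 - 215*(-7))) = √(-38866 + (5 - 43*(-35))) = √(-38866 + (5 + 1505)) = √(-38866 + 1510) = √(-37356) = 2*I*√9339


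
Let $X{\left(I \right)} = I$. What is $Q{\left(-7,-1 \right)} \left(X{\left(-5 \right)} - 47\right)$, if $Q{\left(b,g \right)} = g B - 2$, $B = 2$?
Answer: $208$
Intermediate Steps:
$Q{\left(b,g \right)} = -2 + 2 g$ ($Q{\left(b,g \right)} = g 2 - 2 = 2 g - 2 = -2 + 2 g$)
$Q{\left(-7,-1 \right)} \left(X{\left(-5 \right)} - 47\right) = \left(-2 + 2 \left(-1\right)\right) \left(-5 - 47\right) = \left(-2 - 2\right) \left(-52\right) = \left(-4\right) \left(-52\right) = 208$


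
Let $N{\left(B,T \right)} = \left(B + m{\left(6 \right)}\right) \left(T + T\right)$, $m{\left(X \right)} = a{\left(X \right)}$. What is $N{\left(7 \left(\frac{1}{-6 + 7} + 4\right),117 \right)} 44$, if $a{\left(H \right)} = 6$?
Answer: $422136$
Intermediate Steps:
$m{\left(X \right)} = 6$
$N{\left(B,T \right)} = 2 T \left(6 + B\right)$ ($N{\left(B,T \right)} = \left(B + 6\right) \left(T + T\right) = \left(6 + B\right) 2 T = 2 T \left(6 + B\right)$)
$N{\left(7 \left(\frac{1}{-6 + 7} + 4\right),117 \right)} 44 = 2 \cdot 117 \left(6 + 7 \left(\frac{1}{-6 + 7} + 4\right)\right) 44 = 2 \cdot 117 \left(6 + 7 \left(1^{-1} + 4\right)\right) 44 = 2 \cdot 117 \left(6 + 7 \left(1 + 4\right)\right) 44 = 2 \cdot 117 \left(6 + 7 \cdot 5\right) 44 = 2 \cdot 117 \left(6 + 35\right) 44 = 2 \cdot 117 \cdot 41 \cdot 44 = 9594 \cdot 44 = 422136$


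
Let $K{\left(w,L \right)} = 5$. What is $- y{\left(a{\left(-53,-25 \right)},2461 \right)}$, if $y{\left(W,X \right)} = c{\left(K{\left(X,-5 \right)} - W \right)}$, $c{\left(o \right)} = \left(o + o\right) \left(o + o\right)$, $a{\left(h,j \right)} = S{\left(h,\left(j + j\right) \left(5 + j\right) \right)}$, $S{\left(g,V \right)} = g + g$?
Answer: $-49284$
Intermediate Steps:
$S{\left(g,V \right)} = 2 g$
$a{\left(h,j \right)} = 2 h$
$c{\left(o \right)} = 4 o^{2}$ ($c{\left(o \right)} = 2 o 2 o = 4 o^{2}$)
$y{\left(W,X \right)} = 4 \left(5 - W\right)^{2}$
$- y{\left(a{\left(-53,-25 \right)},2461 \right)} = - 4 \left(-5 + 2 \left(-53\right)\right)^{2} = - 4 \left(-5 - 106\right)^{2} = - 4 \left(-111\right)^{2} = - 4 \cdot 12321 = \left(-1\right) 49284 = -49284$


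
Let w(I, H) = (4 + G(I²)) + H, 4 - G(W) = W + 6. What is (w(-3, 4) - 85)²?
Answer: 7744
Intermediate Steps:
G(W) = -2 - W (G(W) = 4 - (W + 6) = 4 - (6 + W) = 4 + (-6 - W) = -2 - W)
w(I, H) = 2 + H - I² (w(I, H) = (4 + (-2 - I²)) + H = (2 - I²) + H = 2 + H - I²)
(w(-3, 4) - 85)² = ((2 + 4 - 1*(-3)²) - 85)² = ((2 + 4 - 1*9) - 85)² = ((2 + 4 - 9) - 85)² = (-3 - 85)² = (-88)² = 7744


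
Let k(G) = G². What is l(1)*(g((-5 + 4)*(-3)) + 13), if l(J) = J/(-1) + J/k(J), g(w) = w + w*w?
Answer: 0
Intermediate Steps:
g(w) = w + w²
l(J) = 1/J - J (l(J) = J/(-1) + J/(J²) = J*(-1) + J/J² = -J + 1/J = 1/J - J)
l(1)*(g((-5 + 4)*(-3)) + 13) = (1/1 - 1*1)*(((-5 + 4)*(-3))*(1 + (-5 + 4)*(-3)) + 13) = (1 - 1)*((-1*(-3))*(1 - 1*(-3)) + 13) = 0*(3*(1 + 3) + 13) = 0*(3*4 + 13) = 0*(12 + 13) = 0*25 = 0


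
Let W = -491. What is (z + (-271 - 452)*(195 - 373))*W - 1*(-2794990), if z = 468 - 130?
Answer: -60559722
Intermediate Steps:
z = 338
(z + (-271 - 452)*(195 - 373))*W - 1*(-2794990) = (338 + (-271 - 452)*(195 - 373))*(-491) - 1*(-2794990) = (338 - 723*(-178))*(-491) + 2794990 = (338 + 128694)*(-491) + 2794990 = 129032*(-491) + 2794990 = -63354712 + 2794990 = -60559722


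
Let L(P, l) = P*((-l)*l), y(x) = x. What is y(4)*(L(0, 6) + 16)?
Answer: 64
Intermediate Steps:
L(P, l) = -P*l**2 (L(P, l) = P*(-l**2) = -P*l**2)
y(4)*(L(0, 6) + 16) = 4*(-1*0*6**2 + 16) = 4*(-1*0*36 + 16) = 4*(0 + 16) = 4*16 = 64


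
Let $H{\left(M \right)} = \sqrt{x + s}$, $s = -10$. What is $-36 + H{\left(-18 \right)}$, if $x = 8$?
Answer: $-36 + i \sqrt{2} \approx -36.0 + 1.4142 i$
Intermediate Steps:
$H{\left(M \right)} = i \sqrt{2}$ ($H{\left(M \right)} = \sqrt{8 - 10} = \sqrt{-2} = i \sqrt{2}$)
$-36 + H{\left(-18 \right)} = -36 + i \sqrt{2}$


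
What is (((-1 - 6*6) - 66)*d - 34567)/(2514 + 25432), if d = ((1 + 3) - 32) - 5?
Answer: -15584/13973 ≈ -1.1153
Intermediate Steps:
d = -33 (d = (4 - 32) - 5 = -28 - 5 = -33)
(((-1 - 6*6) - 66)*d - 34567)/(2514 + 25432) = (((-1 - 6*6) - 66)*(-33) - 34567)/(2514 + 25432) = (((-1 - 36) - 66)*(-33) - 34567)/27946 = ((-37 - 66)*(-33) - 34567)*(1/27946) = (-103*(-33) - 34567)*(1/27946) = (3399 - 34567)*(1/27946) = -31168*1/27946 = -15584/13973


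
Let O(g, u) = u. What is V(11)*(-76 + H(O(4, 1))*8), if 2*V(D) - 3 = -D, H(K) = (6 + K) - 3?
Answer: 176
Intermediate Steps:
H(K) = 3 + K
V(D) = 3/2 - D/2 (V(D) = 3/2 + (-D)/2 = 3/2 - D/2)
V(11)*(-76 + H(O(4, 1))*8) = (3/2 - ½*11)*(-76 + (3 + 1)*8) = (3/2 - 11/2)*(-76 + 4*8) = -4*(-76 + 32) = -4*(-44) = 176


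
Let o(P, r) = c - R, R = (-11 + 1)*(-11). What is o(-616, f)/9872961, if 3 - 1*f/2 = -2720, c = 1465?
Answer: 1355/9872961 ≈ 0.00013724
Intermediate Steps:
f = 5446 (f = 6 - 2*(-2720) = 6 + 5440 = 5446)
R = 110 (R = -10*(-11) = 110)
o(P, r) = 1355 (o(P, r) = 1465 - 1*110 = 1465 - 110 = 1355)
o(-616, f)/9872961 = 1355/9872961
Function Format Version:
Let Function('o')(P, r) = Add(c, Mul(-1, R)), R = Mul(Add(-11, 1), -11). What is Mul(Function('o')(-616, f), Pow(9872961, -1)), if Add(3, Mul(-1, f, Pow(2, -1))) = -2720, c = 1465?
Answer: Rational(1355, 9872961) ≈ 0.00013724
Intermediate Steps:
f = 5446 (f = Add(6, Mul(-2, -2720)) = Add(6, 5440) = 5446)
R = 110 (R = Mul(-10, -11) = 110)
Function('o')(P, r) = 1355 (Function('o')(P, r) = Add(1465, Mul(-1, 110)) = Add(1465, -110) = 1355)
Mul(Function('o')(-616, f), Pow(9872961, -1)) = Mul(1355, Pow(9872961, -1)) = Mul(1355, Rational(1, 9872961)) = Rational(1355, 9872961)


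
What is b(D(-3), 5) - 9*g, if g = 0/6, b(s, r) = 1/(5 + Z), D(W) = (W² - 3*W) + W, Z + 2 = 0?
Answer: ⅓ ≈ 0.33333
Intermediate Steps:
Z = -2 (Z = -2 + 0 = -2)
D(W) = W² - 2*W
b(s, r) = ⅓ (b(s, r) = 1/(5 - 2) = 1/3 = ⅓)
g = 0 (g = 0*(⅙) = 0)
b(D(-3), 5) - 9*g = ⅓ - 9*0 = ⅓ + 0 = ⅓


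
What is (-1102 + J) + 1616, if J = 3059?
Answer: 3573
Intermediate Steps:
(-1102 + J) + 1616 = (-1102 + 3059) + 1616 = 1957 + 1616 = 3573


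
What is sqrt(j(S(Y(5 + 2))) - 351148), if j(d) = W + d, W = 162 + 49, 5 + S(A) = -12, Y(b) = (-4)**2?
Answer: I*sqrt(350954) ≈ 592.41*I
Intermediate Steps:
Y(b) = 16
S(A) = -17 (S(A) = -5 - 12 = -17)
W = 211
j(d) = 211 + d
sqrt(j(S(Y(5 + 2))) - 351148) = sqrt((211 - 17) - 351148) = sqrt(194 - 351148) = sqrt(-350954) = I*sqrt(350954)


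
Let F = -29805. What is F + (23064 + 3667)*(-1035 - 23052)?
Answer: -643899402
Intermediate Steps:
F + (23064 + 3667)*(-1035 - 23052) = -29805 + (23064 + 3667)*(-1035 - 23052) = -29805 + 26731*(-24087) = -29805 - 643869597 = -643899402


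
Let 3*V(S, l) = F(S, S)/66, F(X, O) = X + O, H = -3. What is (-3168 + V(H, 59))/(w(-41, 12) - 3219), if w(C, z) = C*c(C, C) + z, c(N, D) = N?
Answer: 14935/7194 ≈ 2.0760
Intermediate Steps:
F(X, O) = O + X
w(C, z) = z + C² (w(C, z) = C*C + z = C² + z = z + C²)
V(S, l) = S/99 (V(S, l) = ((S + S)/66)/3 = ((2*S)*(1/66))/3 = (S/33)/3 = S/99)
(-3168 + V(H, 59))/(w(-41, 12) - 3219) = (-3168 + (1/99)*(-3))/((12 + (-41)²) - 3219) = (-3168 - 1/33)/((12 + 1681) - 3219) = -104545/(33*(1693 - 3219)) = -104545/33/(-1526) = -104545/33*(-1/1526) = 14935/7194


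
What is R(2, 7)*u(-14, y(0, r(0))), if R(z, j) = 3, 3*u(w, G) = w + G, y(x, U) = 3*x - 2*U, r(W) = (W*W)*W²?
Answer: -14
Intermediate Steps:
r(W) = W⁴ (r(W) = W²*W² = W⁴)
y(x, U) = -2*U + 3*x
u(w, G) = G/3 + w/3 (u(w, G) = (w + G)/3 = (G + w)/3 = G/3 + w/3)
R(2, 7)*u(-14, y(0, r(0))) = 3*((-2*0⁴ + 3*0)/3 + (⅓)*(-14)) = 3*((-2*0 + 0)/3 - 14/3) = 3*((0 + 0)/3 - 14/3) = 3*((⅓)*0 - 14/3) = 3*(0 - 14/3) = 3*(-14/3) = -14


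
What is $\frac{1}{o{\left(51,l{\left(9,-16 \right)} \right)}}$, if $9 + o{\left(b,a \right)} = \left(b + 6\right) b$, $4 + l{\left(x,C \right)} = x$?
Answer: $\frac{1}{2898} \approx 0.00034507$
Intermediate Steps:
$l{\left(x,C \right)} = -4 + x$
$o{\left(b,a \right)} = -9 + b \left(6 + b\right)$ ($o{\left(b,a \right)} = -9 + \left(b + 6\right) b = -9 + \left(6 + b\right) b = -9 + b \left(6 + b\right)$)
$\frac{1}{o{\left(51,l{\left(9,-16 \right)} \right)}} = \frac{1}{-9 + 51^{2} + 6 \cdot 51} = \frac{1}{-9 + 2601 + 306} = \frac{1}{2898}$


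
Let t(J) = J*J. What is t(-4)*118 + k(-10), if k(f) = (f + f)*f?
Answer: 2088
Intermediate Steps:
k(f) = 2*f² (k(f) = (2*f)*f = 2*f²)
t(J) = J²
t(-4)*118 + k(-10) = (-4)²*118 + 2*(-10)² = 16*118 + 2*100 = 1888 + 200 = 2088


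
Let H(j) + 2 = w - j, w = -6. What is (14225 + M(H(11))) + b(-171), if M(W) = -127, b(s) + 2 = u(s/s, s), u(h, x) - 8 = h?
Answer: 14105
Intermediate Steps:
u(h, x) = 8 + h
b(s) = 7 (b(s) = -2 + (8 + s/s) = -2 + (8 + 1) = -2 + 9 = 7)
H(j) = -8 - j (H(j) = -2 + (-6 - j) = -8 - j)
(14225 + M(H(11))) + b(-171) = (14225 - 127) + 7 = 14098 + 7 = 14105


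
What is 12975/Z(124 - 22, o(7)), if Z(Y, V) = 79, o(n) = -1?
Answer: 12975/79 ≈ 164.24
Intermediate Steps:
12975/Z(124 - 22, o(7)) = 12975/79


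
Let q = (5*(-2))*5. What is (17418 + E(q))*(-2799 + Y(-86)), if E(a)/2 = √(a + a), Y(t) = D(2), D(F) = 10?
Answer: -48578802 - 55780*I ≈ -4.8579e+7 - 55780.0*I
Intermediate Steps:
Y(t) = 10
q = -50 (q = -10*5 = -50)
E(a) = 2*√2*√a (E(a) = 2*√(a + a) = 2*√(2*a) = 2*(√2*√a) = 2*√2*√a)
(17418 + E(q))*(-2799 + Y(-86)) = (17418 + 2*√2*√(-50))*(-2799 + 10) = (17418 + 2*√2*(5*I*√2))*(-2789) = (17418 + 20*I)*(-2789) = -48578802 - 55780*I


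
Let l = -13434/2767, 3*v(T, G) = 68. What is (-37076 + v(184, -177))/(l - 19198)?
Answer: 15378986/7970145 ≈ 1.9296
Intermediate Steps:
v(T, G) = 68/3 (v(T, G) = (⅓)*68 = 68/3)
l = -13434/2767 (l = -13434*1/2767 = -13434/2767 ≈ -4.8551)
(-37076 + v(184, -177))/(l - 19198) = (-37076 + 68/3)/(-13434/2767 - 19198) = -111160/(3*(-53134300/2767)) = -111160/3*(-2767/53134300) = 15378986/7970145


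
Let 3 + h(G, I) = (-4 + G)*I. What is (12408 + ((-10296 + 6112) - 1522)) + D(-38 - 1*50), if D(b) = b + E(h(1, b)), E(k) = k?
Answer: 6875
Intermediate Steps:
h(G, I) = -3 + I*(-4 + G) (h(G, I) = -3 + (-4 + G)*I = -3 + I*(-4 + G))
D(b) = -3 - 2*b (D(b) = b + (-3 - 4*b + 1*b) = b + (-3 - 4*b + b) = b + (-3 - 3*b) = -3 - 2*b)
(12408 + ((-10296 + 6112) - 1522)) + D(-38 - 1*50) = (12408 + ((-10296 + 6112) - 1522)) + (-3 - 2*(-38 - 1*50)) = (12408 + (-4184 - 1522)) + (-3 - 2*(-38 - 50)) = (12408 - 5706) + (-3 - 2*(-88)) = 6702 + (-3 + 176) = 6702 + 173 = 6875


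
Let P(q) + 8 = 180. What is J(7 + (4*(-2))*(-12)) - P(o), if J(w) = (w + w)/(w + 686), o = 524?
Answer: -135502/789 ≈ -171.74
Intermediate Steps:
P(q) = 172 (P(q) = -8 + 180 = 172)
J(w) = 2*w/(686 + w) (J(w) = (2*w)/(686 + w) = 2*w/(686 + w))
J(7 + (4*(-2))*(-12)) - P(o) = 2*(7 + (4*(-2))*(-12))/(686 + (7 + (4*(-2))*(-12))) - 1*172 = 2*(7 - 8*(-12))/(686 + (7 - 8*(-12))) - 172 = 2*(7 + 96)/(686 + (7 + 96)) - 172 = 2*103/(686 + 103) - 172 = 2*103/789 - 172 = 2*103*(1/789) - 172 = 206/789 - 172 = -135502/789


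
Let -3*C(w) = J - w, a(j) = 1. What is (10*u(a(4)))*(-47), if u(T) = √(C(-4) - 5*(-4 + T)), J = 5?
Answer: -940*√3 ≈ -1628.1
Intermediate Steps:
C(w) = -5/3 + w/3 (C(w) = -(5 - w)/3 = -5/3 + w/3)
u(T) = √(17 - 5*T) (u(T) = √((-5/3 + (⅓)*(-4)) - 5*(-4 + T)) = √((-5/3 - 4/3) + (20 - 5*T)) = √(-3 + (20 - 5*T)) = √(17 - 5*T))
(10*u(a(4)))*(-47) = (10*√(17 - 5*1))*(-47) = (10*√(17 - 5))*(-47) = (10*√12)*(-47) = (10*(2*√3))*(-47) = (20*√3)*(-47) = -940*√3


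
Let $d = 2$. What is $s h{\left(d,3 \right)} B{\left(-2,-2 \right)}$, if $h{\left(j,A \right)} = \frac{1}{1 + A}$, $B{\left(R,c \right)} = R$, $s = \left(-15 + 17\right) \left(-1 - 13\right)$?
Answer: $14$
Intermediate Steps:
$s = -28$ ($s = 2 \left(-14\right) = -28$)
$s h{\left(d,3 \right)} B{\left(-2,-2 \right)} = - \frac{28}{1 + 3} \left(-2\right) = - \frac{28}{4} \left(-2\right) = \left(-28\right) \frac{1}{4} \left(-2\right) = \left(-7\right) \left(-2\right) = 14$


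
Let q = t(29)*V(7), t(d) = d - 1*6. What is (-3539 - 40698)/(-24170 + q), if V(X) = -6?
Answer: 44237/24308 ≈ 1.8199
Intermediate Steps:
t(d) = -6 + d (t(d) = d - 6 = -6 + d)
q = -138 (q = (-6 + 29)*(-6) = 23*(-6) = -138)
(-3539 - 40698)/(-24170 + q) = (-3539 - 40698)/(-24170 - 138) = -44237/(-24308) = -44237*(-1/24308) = 44237/24308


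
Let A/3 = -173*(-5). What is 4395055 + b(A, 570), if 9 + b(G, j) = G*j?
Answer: 5874196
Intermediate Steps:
A = 2595 (A = 3*(-173*(-5)) = 3*865 = 2595)
b(G, j) = -9 + G*j
4395055 + b(A, 570) = 4395055 + (-9 + 2595*570) = 4395055 + (-9 + 1479150) = 4395055 + 1479141 = 5874196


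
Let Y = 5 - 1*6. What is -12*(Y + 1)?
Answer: 0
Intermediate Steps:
Y = -1 (Y = 5 - 6 = -1)
-12*(Y + 1) = -12*(-1 + 1) = -12*0 = 0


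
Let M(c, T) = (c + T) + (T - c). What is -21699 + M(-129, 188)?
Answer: -21323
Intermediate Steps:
M(c, T) = 2*T (M(c, T) = (T + c) + (T - c) = 2*T)
-21699 + M(-129, 188) = -21699 + 2*188 = -21699 + 376 = -21323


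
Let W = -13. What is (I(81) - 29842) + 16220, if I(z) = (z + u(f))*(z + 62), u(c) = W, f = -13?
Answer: -3898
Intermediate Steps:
u(c) = -13
I(z) = (-13 + z)*(62 + z) (I(z) = (z - 13)*(z + 62) = (-13 + z)*(62 + z))
(I(81) - 29842) + 16220 = ((-806 + 81**2 + 49*81) - 29842) + 16220 = ((-806 + 6561 + 3969) - 29842) + 16220 = (9724 - 29842) + 16220 = -20118 + 16220 = -3898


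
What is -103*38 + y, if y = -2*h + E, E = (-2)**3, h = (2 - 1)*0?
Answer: -3922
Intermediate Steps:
h = 0 (h = 1*0 = 0)
E = -8
y = -8 (y = -2*0 - 8 = 0 - 8 = -8)
-103*38 + y = -103*38 - 8 = -3914 - 8 = -3922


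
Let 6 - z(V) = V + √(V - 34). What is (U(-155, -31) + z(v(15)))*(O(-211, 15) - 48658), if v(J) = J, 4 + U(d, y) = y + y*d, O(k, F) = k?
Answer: -232665309 + 48869*I*√19 ≈ -2.3267e+8 + 2.1302e+5*I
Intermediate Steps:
U(d, y) = -4 + y + d*y (U(d, y) = -4 + (y + y*d) = -4 + (y + d*y) = -4 + y + d*y)
z(V) = 6 - V - √(-34 + V) (z(V) = 6 - (V + √(V - 34)) = 6 - (V + √(-34 + V)) = 6 + (-V - √(-34 + V)) = 6 - V - √(-34 + V))
(U(-155, -31) + z(v(15)))*(O(-211, 15) - 48658) = ((-4 - 31 - 155*(-31)) + (6 - 1*15 - √(-34 + 15)))*(-211 - 48658) = ((-4 - 31 + 4805) + (6 - 15 - √(-19)))*(-48869) = (4770 + (6 - 15 - I*√19))*(-48869) = (4770 + (-9 - I*√19))*(-48869) = (4761 - I*√19)*(-48869) = -232665309 + 48869*I*√19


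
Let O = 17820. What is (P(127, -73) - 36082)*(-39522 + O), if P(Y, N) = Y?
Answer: 780295410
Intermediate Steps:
(P(127, -73) - 36082)*(-39522 + O) = (127 - 36082)*(-39522 + 17820) = -35955*(-21702) = 780295410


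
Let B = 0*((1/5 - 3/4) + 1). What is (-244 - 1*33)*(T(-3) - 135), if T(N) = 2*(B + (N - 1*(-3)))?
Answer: 37395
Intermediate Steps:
B = 0 (B = 0*((1*(1/5) - 3*1/4) + 1) = 0*((1/5 - 3/4) + 1) = 0*(-11/20 + 1) = 0*(9/20) = 0)
T(N) = 6 + 2*N (T(N) = 2*(0 + (N - 1*(-3))) = 2*(0 + (N + 3)) = 2*(0 + (3 + N)) = 2*(3 + N) = 6 + 2*N)
(-244 - 1*33)*(T(-3) - 135) = (-244 - 1*33)*((6 + 2*(-3)) - 135) = (-244 - 33)*((6 - 6) - 135) = -277*(0 - 135) = -277*(-135) = 37395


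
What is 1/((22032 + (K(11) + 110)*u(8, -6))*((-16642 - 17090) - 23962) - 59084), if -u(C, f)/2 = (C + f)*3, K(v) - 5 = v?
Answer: -1/1183939964 ≈ -8.4464e-10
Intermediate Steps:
K(v) = 5 + v
u(C, f) = -6*C - 6*f (u(C, f) = -2*(C + f)*3 = -2*(3*C + 3*f) = -6*C - 6*f)
1/((22032 + (K(11) + 110)*u(8, -6))*((-16642 - 17090) - 23962) - 59084) = 1/((22032 + ((5 + 11) + 110)*(-6*8 - 6*(-6)))*((-16642 - 17090) - 23962) - 59084) = 1/((22032 + (16 + 110)*(-48 + 36))*(-33732 - 23962) - 59084) = 1/((22032 + 126*(-12))*(-57694) - 59084) = 1/((22032 - 1512)*(-57694) - 59084) = 1/(20520*(-57694) - 59084) = 1/(-1183880880 - 59084) = 1/(-1183939964) = -1/1183939964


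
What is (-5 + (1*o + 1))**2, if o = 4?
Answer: 0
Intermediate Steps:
(-5 + (1*o + 1))**2 = (-5 + (1*4 + 1))**2 = (-5 + (4 + 1))**2 = (-5 + 5)**2 = 0**2 = 0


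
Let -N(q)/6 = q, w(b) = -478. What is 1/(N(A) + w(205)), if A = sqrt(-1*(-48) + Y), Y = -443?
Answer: I/(2*(-239*I + 3*sqrt(395))) ≈ -0.0019695 + 0.00049133*I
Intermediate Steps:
A = I*sqrt(395) (A = sqrt(-1*(-48) - 443) = sqrt(48 - 443) = sqrt(-395) = I*sqrt(395) ≈ 19.875*I)
N(q) = -6*q
1/(N(A) + w(205)) = 1/(-6*I*sqrt(395) - 478) = 1/(-478 - 6*I*sqrt(395))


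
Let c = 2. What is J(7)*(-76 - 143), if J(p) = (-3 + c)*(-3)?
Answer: -657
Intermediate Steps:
J(p) = 3 (J(p) = (-3 + 2)*(-3) = -1*(-3) = 3)
J(7)*(-76 - 143) = 3*(-76 - 143) = 3*(-219) = -657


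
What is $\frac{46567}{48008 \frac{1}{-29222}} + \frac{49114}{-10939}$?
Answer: $- \frac{7443969922799}{262579756} \approx -28349.0$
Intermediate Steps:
$\frac{46567}{48008 \frac{1}{-29222}} + \frac{49114}{-10939} = \frac{46567}{48008 \left(- \frac{1}{29222}\right)} + 49114 \left(- \frac{1}{10939}\right) = \frac{46567}{- \frac{24004}{14611}} - \frac{49114}{10939} = 46567 \left(- \frac{14611}{24004}\right) - \frac{49114}{10939} = - \frac{680390437}{24004} - \frac{49114}{10939} = - \frac{7443969922799}{262579756}$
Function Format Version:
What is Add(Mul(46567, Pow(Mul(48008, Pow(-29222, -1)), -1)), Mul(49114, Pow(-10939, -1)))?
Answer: Rational(-7443969922799, 262579756) ≈ -28349.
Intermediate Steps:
Add(Mul(46567, Pow(Mul(48008, Pow(-29222, -1)), -1)), Mul(49114, Pow(-10939, -1))) = Add(Mul(46567, Pow(Mul(48008, Rational(-1, 29222)), -1)), Mul(49114, Rational(-1, 10939))) = Add(Mul(46567, Pow(Rational(-24004, 14611), -1)), Rational(-49114, 10939)) = Add(Mul(46567, Rational(-14611, 24004)), Rational(-49114, 10939)) = Add(Rational(-680390437, 24004), Rational(-49114, 10939)) = Rational(-7443969922799, 262579756)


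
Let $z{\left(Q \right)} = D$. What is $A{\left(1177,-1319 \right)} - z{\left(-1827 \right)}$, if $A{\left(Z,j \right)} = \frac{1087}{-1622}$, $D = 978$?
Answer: $- \frac{1587403}{1622} \approx -978.67$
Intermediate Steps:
$A{\left(Z,j \right)} = - \frac{1087}{1622}$ ($A{\left(Z,j \right)} = 1087 \left(- \frac{1}{1622}\right) = - \frac{1087}{1622}$)
$z{\left(Q \right)} = 978$
$A{\left(1177,-1319 \right)} - z{\left(-1827 \right)} = - \frac{1087}{1622} - 978 = - \frac{1587403}{1622}$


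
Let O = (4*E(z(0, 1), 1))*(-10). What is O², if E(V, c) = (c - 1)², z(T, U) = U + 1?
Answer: 0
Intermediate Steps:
z(T, U) = 1 + U
E(V, c) = (-1 + c)²
O = 0 (O = (4*(-1 + 1)²)*(-10) = (4*0²)*(-10) = (4*0)*(-10) = 0*(-10) = 0)
O² = 0² = 0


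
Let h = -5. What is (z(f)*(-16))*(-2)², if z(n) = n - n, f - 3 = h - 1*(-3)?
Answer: 0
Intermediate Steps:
f = 1 (f = 3 + (-5 - 1*(-3)) = 3 + (-5 + 3) = 3 - 2 = 1)
z(n) = 0
(z(f)*(-16))*(-2)² = (0*(-16))*(-2)² = 0*4 = 0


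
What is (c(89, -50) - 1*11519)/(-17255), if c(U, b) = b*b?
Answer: 311/595 ≈ 0.52269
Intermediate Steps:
c(U, b) = b²
(c(89, -50) - 1*11519)/(-17255) = ((-50)² - 1*11519)/(-17255) = (2500 - 11519)*(-1/17255) = -9019*(-1/17255) = 311/595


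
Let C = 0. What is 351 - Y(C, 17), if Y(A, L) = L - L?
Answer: 351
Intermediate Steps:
Y(A, L) = 0
351 - Y(C, 17) = 351 - 1*0 = 351 + 0 = 351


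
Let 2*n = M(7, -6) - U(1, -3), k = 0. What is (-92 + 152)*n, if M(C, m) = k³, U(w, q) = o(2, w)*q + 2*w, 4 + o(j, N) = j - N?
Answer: -330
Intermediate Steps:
o(j, N) = -4 + j - N (o(j, N) = -4 + (j - N) = -4 + j - N)
U(w, q) = 2*w + q*(-2 - w) (U(w, q) = (-4 + 2 - w)*q + 2*w = (-2 - w)*q + 2*w = q*(-2 - w) + 2*w = 2*w + q*(-2 - w))
M(C, m) = 0 (M(C, m) = 0³ = 0)
n = -11/2 (n = (0 - (2*1 - 1*(-3)*(2 + 1)))/2 = (0 - (2 - 1*(-3)*3))/2 = (0 - (2 + 9))/2 = (0 - 1*11)/2 = (0 - 11)/2 = (½)*(-11) = -11/2 ≈ -5.5000)
(-92 + 152)*n = (-92 + 152)*(-11/2) = 60*(-11/2) = -330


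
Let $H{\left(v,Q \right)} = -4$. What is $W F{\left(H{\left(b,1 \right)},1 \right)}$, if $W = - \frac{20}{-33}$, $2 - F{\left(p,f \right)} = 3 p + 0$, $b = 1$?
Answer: $\frac{280}{33} \approx 8.4848$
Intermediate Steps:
$F{\left(p,f \right)} = 2 - 3 p$ ($F{\left(p,f \right)} = 2 - \left(3 p + 0\right) = 2 - 3 p$)
$W = \frac{20}{33}$ ($W = \left(-20\right) \left(- \frac{1}{33}\right) = \frac{20}{33} \approx 0.60606$)
$W F{\left(H{\left(b,1 \right)},1 \right)} = \frac{20 \left(2 - -12\right)}{33} = \frac{20 \left(2 + 12\right)}{33} = \frac{20}{33} \cdot 14 = \frac{280}{33}$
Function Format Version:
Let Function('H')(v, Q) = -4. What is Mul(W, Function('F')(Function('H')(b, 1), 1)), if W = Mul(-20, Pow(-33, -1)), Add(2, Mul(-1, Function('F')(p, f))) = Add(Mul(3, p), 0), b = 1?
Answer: Rational(280, 33) ≈ 8.4848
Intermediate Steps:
Function('F')(p, f) = Add(2, Mul(-3, p)) (Function('F')(p, f) = Add(2, Mul(-1, Add(Mul(3, p), 0))) = Add(2, Mul(-1, Mul(3, p))) = Add(2, Mul(-3, p)))
W = Rational(20, 33) (W = Mul(-20, Rational(-1, 33)) = Rational(20, 33) ≈ 0.60606)
Mul(W, Function('F')(Function('H')(b, 1), 1)) = Mul(Rational(20, 33), Add(2, Mul(-3, -4))) = Mul(Rational(20, 33), Add(2, 12)) = Mul(Rational(20, 33), 14) = Rational(280, 33)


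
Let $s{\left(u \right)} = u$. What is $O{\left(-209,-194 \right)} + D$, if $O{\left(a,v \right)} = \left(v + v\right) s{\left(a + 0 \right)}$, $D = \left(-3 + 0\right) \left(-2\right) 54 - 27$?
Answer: $81389$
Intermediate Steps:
$D = 297$ ($D = \left(-3\right) \left(-2\right) 54 - 27 = 6 \cdot 54 - 27 = 324 - 27 = 297$)
$O{\left(a,v \right)} = 2 a v$ ($O{\left(a,v \right)} = \left(v + v\right) \left(a + 0\right) = 2 v a = 2 a v$)
$O{\left(-209,-194 \right)} + D = 2 \left(-209\right) \left(-194\right) + 297 = 81092 + 297 = 81389$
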